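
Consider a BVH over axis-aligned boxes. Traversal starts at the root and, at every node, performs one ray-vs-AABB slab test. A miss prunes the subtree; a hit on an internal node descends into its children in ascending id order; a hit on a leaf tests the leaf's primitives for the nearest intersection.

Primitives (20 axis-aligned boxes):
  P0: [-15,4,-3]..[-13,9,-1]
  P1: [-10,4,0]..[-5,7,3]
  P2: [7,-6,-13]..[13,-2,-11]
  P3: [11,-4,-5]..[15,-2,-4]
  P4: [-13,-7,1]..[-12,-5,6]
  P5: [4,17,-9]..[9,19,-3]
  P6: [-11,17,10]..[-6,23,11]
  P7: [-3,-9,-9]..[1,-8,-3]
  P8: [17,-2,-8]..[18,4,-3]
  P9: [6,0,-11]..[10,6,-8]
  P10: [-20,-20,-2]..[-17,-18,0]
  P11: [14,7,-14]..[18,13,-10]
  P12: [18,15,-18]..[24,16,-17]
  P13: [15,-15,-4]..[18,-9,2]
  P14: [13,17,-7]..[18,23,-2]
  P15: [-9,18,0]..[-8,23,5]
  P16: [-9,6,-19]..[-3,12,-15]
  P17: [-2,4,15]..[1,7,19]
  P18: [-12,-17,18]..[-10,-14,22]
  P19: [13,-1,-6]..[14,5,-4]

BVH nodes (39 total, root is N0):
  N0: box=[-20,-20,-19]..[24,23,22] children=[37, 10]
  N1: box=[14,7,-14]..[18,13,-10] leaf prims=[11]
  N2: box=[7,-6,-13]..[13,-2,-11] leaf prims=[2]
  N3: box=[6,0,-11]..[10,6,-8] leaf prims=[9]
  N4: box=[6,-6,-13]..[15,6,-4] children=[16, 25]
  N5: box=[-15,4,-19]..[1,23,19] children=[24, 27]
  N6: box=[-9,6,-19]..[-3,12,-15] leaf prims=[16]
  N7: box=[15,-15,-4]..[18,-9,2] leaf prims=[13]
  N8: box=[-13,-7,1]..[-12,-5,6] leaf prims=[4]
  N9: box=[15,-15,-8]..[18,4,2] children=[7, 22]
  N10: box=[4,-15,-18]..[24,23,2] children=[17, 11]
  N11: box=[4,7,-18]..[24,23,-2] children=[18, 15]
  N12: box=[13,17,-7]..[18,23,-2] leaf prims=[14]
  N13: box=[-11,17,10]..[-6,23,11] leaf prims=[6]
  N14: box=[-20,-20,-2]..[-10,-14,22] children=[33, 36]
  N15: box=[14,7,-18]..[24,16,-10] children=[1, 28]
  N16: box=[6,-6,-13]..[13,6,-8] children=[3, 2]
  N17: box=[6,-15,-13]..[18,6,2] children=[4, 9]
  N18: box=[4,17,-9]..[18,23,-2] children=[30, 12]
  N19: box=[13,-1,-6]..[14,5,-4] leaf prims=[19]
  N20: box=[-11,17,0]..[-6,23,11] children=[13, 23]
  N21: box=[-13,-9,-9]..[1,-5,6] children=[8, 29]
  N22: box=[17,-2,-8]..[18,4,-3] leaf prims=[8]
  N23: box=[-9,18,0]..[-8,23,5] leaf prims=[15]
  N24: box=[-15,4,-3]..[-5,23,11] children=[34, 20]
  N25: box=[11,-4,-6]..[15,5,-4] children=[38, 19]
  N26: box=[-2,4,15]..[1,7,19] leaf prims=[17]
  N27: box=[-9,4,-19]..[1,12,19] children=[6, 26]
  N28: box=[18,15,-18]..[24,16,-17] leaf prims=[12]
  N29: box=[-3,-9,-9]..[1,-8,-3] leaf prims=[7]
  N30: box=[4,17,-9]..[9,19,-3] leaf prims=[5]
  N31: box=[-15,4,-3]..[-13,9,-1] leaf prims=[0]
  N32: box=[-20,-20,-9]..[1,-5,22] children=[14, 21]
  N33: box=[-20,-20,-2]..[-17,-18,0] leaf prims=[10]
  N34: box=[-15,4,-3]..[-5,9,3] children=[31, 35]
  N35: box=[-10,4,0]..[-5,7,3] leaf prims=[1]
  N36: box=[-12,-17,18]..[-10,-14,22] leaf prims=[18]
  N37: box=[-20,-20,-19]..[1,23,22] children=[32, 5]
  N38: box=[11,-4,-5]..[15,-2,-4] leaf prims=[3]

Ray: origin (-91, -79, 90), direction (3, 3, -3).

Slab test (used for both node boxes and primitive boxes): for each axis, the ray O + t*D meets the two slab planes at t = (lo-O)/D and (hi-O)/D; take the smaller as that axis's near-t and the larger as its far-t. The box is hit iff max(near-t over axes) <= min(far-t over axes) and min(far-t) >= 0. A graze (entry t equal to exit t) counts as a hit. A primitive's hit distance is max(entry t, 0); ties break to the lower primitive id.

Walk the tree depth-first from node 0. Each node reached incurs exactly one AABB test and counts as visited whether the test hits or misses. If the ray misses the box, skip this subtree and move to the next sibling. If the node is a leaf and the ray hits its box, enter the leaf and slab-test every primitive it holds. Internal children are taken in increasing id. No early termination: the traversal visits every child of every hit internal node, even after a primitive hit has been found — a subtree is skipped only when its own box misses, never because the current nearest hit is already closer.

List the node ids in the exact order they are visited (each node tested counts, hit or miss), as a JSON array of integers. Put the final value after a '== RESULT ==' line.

Trace the traversal:
N0 x:[71/3,115/3] y:[59/3,34] z:[68/3,109/3] -> hit [71/3,34], descend [10, 37]
  N10 x:[95/3,115/3] y:[64/3,34] z:[88/3,36] -> hit [95/3,34], descend [11, 17]
    N11 x:[95/3,115/3] y:[86/3,34] z:[92/3,36] -> hit [95/3,34], descend [15, 18]
      N15 x:[35,115/3] y:[86/3,95/3] z:[100/3,36] -> miss, prune
      N18 x:[95/3,109/3] y:[32,34] z:[92/3,33] -> hit [32,33], descend [12, 30]
        N12 x:[104/3,109/3] y:[32,34] z:[92/3,97/3] -> miss, prune
        N30 x:[95/3,100/3] y:[32,98/3] z:[31,33] -> hit [32,98/3] leaf, test {P5@t=32}
    N17 x:[97/3,109/3] y:[64/3,85/3] z:[88/3,103/3] -> miss, prune
  N37 x:[71/3,92/3] y:[59/3,34] z:[68/3,109/3] -> hit [71/3,92/3], descend [5, 32]
    N5 x:[76/3,92/3] y:[83/3,34] z:[71/3,109/3] -> hit [83/3,92/3], descend [24, 27]
      N24 x:[76/3,86/3] y:[83/3,34] z:[79/3,31] -> hit [83/3,86/3], descend [20, 34]
        N20 x:[80/3,85/3] y:[32,34] z:[79/3,30] -> miss, prune
        N34 x:[76/3,86/3] y:[83/3,88/3] z:[29,31] -> miss, prune
      N27 x:[82/3,92/3] y:[83/3,91/3] z:[71/3,109/3] -> hit [83/3,91/3], descend [6, 26]
        N6 x:[82/3,88/3] y:[85/3,91/3] z:[35,109/3] -> miss, prune
        N26 x:[89/3,92/3] y:[83/3,86/3] z:[71/3,25] -> miss, prune
    N32 x:[71/3,92/3] y:[59/3,74/3] z:[68/3,33] -> hit [71/3,74/3], descend [14, 21]
      N14 x:[71/3,27] y:[59/3,65/3] z:[68/3,92/3] -> miss, prune
      N21 x:[26,92/3] y:[70/3,74/3] z:[28,33] -> miss, prune

19 AABB tests over nodes [0, 10, 11, 15, 18, 12, 30, 17, 37, 5, 24, 20, 34, 27, 6, 26, 32, 14, 21]; 1 leaf entered; closest P5.

== RESULT ==
[0, 10, 11, 15, 18, 12, 30, 17, 37, 5, 24, 20, 34, 27, 6, 26, 32, 14, 21]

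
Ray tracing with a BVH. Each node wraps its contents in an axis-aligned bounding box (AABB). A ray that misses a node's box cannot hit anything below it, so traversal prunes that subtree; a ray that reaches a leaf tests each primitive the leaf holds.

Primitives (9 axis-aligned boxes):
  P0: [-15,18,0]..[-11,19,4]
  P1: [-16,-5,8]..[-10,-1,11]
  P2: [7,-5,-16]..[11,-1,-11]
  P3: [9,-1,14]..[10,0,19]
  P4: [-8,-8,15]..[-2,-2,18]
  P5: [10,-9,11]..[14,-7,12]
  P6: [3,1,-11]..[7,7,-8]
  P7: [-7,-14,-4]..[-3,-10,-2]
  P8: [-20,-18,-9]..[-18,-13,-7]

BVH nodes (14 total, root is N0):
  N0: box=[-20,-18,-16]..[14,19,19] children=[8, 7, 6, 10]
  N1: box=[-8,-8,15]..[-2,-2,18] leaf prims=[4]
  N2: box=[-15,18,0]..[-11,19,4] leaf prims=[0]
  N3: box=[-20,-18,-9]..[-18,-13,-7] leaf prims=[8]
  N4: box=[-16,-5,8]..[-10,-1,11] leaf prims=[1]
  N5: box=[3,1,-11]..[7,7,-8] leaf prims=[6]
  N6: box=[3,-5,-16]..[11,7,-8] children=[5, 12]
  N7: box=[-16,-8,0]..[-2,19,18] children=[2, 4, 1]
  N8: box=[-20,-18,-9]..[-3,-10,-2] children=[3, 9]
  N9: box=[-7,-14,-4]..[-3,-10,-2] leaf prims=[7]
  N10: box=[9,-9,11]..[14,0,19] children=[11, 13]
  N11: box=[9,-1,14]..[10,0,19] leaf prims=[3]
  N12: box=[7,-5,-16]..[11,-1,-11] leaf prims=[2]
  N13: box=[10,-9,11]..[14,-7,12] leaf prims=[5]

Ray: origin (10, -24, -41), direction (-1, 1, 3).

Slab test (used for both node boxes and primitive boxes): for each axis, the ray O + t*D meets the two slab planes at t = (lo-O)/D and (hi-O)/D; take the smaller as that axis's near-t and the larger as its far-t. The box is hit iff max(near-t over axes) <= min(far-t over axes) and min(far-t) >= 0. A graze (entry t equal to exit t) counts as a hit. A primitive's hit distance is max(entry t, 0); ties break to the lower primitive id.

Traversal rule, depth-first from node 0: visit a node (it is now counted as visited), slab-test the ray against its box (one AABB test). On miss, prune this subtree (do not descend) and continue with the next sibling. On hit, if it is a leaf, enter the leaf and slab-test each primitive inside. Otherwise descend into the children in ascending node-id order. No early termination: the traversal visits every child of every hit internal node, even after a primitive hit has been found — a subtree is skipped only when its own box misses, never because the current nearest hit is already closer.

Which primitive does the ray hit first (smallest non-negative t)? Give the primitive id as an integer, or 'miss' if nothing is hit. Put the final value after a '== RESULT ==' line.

Walk:
N0 x:[-4,30] y:[6,43] z:[25/3,20] -> hit [25/3,20], descend [6, 7, 8, 10]
  N6 x:[-1,7] y:[19,31] z:[25/3,11] -> miss, prune
  N7 x:[12,26] y:[16,43] z:[41/3,59/3] -> hit [16,59/3], descend [1, 2, 4]
    N1 x:[12,18] y:[16,22] z:[56/3,59/3] -> miss, prune
    N2 x:[21,25] y:[42,43] z:[41/3,15] -> miss, prune
    N4 x:[20,26] y:[19,23] z:[49/3,52/3] -> miss, prune
  N8 x:[13,30] y:[6,14] z:[32/3,13] -> hit [13,13], descend [3, 9]
    N3 x:[28,30] y:[6,11] z:[32/3,34/3] -> miss, prune
    N9 x:[13,17] y:[10,14] z:[37/3,13] -> hit [13,13] leaf, test {P7@t=13}
  N10 x:[-4,1] y:[15,24] z:[52/3,20] -> miss, prune

Summary -> nodes [0, 6, 7, 1, 2, 4, 8, 3, 9, 10]; box-tests=10; leaf-entries=1; first=P7

== RESULT ==
7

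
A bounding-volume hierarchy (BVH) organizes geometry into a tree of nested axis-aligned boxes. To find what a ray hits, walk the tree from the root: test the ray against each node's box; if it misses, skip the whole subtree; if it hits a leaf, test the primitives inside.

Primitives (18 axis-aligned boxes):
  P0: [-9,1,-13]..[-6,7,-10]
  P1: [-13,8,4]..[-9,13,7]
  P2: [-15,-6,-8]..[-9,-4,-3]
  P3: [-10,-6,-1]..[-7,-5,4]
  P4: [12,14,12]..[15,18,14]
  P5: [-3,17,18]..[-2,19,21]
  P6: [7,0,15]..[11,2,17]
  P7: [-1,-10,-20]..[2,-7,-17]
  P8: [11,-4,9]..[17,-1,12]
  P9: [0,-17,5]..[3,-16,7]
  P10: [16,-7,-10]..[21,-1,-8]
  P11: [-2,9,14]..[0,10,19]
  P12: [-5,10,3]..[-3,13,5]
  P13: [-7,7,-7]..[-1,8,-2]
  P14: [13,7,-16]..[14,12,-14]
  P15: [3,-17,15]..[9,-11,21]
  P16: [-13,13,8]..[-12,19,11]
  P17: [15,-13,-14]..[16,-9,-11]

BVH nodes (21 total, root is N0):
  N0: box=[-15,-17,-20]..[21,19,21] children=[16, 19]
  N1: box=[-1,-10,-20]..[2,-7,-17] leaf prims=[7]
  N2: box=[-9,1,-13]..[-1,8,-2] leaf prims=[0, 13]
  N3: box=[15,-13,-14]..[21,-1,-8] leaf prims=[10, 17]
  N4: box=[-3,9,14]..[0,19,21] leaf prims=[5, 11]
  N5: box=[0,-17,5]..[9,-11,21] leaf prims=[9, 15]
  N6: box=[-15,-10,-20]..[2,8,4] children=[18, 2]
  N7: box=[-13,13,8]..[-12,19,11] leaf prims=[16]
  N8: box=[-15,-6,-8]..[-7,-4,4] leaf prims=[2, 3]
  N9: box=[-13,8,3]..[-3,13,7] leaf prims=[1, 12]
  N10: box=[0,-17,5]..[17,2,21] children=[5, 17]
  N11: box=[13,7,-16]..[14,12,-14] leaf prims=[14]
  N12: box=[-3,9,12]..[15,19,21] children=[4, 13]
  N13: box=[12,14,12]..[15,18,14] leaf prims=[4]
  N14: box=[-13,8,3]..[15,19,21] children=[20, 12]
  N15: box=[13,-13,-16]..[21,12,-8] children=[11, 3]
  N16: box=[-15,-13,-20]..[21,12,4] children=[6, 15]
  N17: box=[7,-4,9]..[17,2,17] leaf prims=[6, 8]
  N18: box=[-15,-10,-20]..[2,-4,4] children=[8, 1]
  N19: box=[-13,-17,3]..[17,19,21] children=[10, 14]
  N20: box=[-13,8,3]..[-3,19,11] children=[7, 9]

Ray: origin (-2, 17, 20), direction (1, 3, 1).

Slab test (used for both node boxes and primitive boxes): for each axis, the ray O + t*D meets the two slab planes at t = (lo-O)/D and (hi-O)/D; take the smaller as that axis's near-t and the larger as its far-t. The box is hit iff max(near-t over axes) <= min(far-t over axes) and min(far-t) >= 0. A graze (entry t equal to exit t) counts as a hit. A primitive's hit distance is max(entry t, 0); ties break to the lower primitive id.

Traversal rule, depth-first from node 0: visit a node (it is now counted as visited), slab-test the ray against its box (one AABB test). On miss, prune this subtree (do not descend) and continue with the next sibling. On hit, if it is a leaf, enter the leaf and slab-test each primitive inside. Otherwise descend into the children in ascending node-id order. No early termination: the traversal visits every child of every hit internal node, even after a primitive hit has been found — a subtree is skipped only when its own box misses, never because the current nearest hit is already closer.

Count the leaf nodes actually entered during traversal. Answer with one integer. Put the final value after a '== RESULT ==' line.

Trace the traversal:
N0 x:[-13,23] y:[-34/3,2/3] z:[-40,1] -> hit [-34/3,2/3], descend [16, 19]
  N16 x:[-13,23] y:[-10,-5/3] z:[-40,-16] -> miss, prune
  N19 x:[-11,19] y:[-34/3,2/3] z:[-17,1] -> hit [-11,2/3], descend [10, 14]
    N10 x:[2,19] y:[-34/3,-5] z:[-15,1] -> miss, prune
    N14 x:[-11,17] y:[-3,2/3] z:[-17,1] -> hit [-3,2/3], descend [12, 20]
      N12 x:[-1,17] y:[-8/3,2/3] z:[-8,1] -> hit [-1,2/3], descend [4, 13]
        N4 x:[-1,2] y:[-8/3,2/3] z:[-6,1] -> hit [-1,2/3] leaf, test {P5@t=0, P11(miss)}
        N13 x:[14,17] y:[-1,1/3] z:[-8,-6] -> miss, prune
      N20 x:[-11,-1] y:[-3,2/3] z:[-17,-9] -> miss, prune

Summary -> nodes [0, 16, 19, 10, 14, 12, 4, 13, 20]; box-tests=9; leaf-entries=1; first=P5

== RESULT ==
1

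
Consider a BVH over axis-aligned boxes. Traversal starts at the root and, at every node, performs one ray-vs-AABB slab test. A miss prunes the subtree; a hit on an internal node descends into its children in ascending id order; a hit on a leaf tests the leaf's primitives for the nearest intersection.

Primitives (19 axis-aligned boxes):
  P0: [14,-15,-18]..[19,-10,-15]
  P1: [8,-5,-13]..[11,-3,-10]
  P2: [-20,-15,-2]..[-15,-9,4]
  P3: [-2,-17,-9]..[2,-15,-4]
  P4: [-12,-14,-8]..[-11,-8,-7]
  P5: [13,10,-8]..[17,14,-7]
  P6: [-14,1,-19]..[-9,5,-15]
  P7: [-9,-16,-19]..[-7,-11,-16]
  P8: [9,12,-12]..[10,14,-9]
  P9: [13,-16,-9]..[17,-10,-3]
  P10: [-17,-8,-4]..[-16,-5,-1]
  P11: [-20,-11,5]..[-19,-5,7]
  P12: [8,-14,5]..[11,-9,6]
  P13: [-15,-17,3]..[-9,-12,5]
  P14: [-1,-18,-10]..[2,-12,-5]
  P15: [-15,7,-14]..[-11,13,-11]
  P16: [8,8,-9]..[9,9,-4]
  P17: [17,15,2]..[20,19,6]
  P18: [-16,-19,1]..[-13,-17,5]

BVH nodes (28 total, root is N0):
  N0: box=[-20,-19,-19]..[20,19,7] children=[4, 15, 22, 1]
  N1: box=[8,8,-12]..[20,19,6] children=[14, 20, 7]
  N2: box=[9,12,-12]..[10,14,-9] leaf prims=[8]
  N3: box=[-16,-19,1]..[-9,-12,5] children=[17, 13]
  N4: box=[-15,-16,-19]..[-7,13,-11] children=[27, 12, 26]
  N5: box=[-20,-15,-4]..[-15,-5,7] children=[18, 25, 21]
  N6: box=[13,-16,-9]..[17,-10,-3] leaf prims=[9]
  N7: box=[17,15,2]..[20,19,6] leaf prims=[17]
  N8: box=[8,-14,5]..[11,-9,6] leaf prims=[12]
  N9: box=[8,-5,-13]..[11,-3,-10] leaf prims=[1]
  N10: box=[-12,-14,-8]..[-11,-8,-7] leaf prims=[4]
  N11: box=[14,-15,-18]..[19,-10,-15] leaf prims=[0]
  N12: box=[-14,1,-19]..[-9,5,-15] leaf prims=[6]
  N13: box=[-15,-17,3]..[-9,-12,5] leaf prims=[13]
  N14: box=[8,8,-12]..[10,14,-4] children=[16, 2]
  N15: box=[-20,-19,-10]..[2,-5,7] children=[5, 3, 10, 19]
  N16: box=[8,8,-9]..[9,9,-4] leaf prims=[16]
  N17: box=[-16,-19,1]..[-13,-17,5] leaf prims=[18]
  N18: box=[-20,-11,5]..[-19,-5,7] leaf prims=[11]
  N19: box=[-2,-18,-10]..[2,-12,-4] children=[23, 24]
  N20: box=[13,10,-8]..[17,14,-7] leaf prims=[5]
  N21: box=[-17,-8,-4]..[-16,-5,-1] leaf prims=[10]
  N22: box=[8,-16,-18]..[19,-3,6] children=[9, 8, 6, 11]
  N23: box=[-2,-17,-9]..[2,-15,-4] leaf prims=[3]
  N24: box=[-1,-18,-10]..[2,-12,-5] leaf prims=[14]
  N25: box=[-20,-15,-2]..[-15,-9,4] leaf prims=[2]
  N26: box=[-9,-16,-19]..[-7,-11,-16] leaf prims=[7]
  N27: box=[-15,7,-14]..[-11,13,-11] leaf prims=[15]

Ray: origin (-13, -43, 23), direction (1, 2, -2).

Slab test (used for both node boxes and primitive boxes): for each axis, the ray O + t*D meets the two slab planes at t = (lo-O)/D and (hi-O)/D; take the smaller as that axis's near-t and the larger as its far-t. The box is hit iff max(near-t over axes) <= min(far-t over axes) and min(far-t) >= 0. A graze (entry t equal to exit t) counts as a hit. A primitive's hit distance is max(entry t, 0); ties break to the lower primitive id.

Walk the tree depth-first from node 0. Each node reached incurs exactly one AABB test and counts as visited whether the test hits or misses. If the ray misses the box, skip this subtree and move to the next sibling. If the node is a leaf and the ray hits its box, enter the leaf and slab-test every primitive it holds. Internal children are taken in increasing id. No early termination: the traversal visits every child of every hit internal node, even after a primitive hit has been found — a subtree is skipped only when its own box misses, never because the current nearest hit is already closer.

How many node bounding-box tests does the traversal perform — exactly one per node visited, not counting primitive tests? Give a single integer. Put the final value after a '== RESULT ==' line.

Traverse from the root:
N0 x:[-7,33] y:[12,31] z:[8,21] -> hit [12,21], descend [1, 4, 15, 22]
  N1 x:[21,33] y:[51/2,31] z:[17/2,35/2] -> miss, prune
  N4 x:[-2,6] y:[27/2,28] z:[17,21] -> miss, prune
  N15 x:[-7,15] y:[12,19] z:[8,33/2] -> hit [12,15], descend [3, 5, 10, 19]
    N3 x:[-3,4] y:[12,31/2] z:[9,11] -> miss, prune
    N5 x:[-7,-2] y:[14,19] z:[8,27/2] -> miss, prune
    N10 x:[1,2] y:[29/2,35/2] z:[15,31/2] -> miss, prune
    N19 x:[11,15] y:[25/2,31/2] z:[27/2,33/2] -> hit [27/2,15], descend [23, 24]
      N23 x:[11,15] y:[13,14] z:[27/2,16] -> hit [27/2,14] leaf, test {P3@t=27/2}
      N24 x:[12,15] y:[25/2,31/2] z:[14,33/2] -> hit [14,15] leaf, test {P14@t=14}
  N22 x:[21,32] y:[27/2,20] z:[17/2,41/2] -> miss, prune

Visited [0, 1, 4, 15, 3, 5, 10, 19, 23, 24, 22]. Tests: 11 box, 2 leaf. Nearest: P3.

== RESULT ==
11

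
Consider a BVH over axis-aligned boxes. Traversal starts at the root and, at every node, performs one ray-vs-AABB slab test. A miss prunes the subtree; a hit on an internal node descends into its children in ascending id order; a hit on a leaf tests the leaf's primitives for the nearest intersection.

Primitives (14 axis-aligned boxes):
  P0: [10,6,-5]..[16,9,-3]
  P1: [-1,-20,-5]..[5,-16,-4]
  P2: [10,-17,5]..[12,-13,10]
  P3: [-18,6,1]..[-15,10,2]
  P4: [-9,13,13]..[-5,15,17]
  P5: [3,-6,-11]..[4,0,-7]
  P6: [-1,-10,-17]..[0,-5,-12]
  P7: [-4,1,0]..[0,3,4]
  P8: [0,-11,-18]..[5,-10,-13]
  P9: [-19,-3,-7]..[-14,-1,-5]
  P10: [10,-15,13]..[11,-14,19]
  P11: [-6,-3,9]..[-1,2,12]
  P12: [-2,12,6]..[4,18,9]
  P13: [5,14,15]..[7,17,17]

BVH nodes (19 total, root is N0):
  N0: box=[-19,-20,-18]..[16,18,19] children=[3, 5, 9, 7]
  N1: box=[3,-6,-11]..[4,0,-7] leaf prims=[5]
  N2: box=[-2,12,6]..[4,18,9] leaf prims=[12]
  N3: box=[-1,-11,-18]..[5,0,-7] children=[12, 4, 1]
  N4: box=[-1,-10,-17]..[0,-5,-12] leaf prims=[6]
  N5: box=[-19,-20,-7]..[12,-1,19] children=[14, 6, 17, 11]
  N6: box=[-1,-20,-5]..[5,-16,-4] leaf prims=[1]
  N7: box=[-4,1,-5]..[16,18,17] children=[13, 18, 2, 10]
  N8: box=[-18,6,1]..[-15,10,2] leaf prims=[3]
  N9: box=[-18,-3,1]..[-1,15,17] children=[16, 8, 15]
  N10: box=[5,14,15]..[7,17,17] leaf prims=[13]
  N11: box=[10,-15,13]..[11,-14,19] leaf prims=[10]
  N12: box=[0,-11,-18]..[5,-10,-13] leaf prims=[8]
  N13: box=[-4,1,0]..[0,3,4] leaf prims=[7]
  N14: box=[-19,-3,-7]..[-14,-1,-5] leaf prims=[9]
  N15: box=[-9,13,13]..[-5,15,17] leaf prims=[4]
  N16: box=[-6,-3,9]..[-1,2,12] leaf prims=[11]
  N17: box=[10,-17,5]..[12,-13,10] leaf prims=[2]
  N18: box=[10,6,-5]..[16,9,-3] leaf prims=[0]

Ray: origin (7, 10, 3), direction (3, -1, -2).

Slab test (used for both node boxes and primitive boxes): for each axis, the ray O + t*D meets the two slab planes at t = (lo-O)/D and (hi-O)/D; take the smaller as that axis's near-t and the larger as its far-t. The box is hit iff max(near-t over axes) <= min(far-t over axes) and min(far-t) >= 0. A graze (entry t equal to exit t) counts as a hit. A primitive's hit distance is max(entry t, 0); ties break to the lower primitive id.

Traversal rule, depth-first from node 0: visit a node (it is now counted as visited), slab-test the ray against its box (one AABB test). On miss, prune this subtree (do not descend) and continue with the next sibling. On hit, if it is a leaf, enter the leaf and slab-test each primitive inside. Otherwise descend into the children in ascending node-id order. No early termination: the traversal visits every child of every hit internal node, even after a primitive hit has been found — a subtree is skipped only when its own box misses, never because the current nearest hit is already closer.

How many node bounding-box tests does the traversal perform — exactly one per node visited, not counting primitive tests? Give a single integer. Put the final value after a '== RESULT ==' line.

Trace the traversal:
N0 x:[-26/3,3] y:[-8,30] z:[-8,21/2] -> hit [-8,3], descend [3, 5, 7, 9]
  N3 x:[-8/3,-2/3] y:[10,21] z:[5,21/2] -> miss, prune
  N5 x:[-26/3,5/3] y:[11,30] z:[-8,5] -> miss, prune
  N7 x:[-11/3,3] y:[-8,9] z:[-7,4] -> hit [-11/3,3], descend [2, 10, 13, 18]
    N2 x:[-3,-1] y:[-8,-2] z:[-3,-3/2] -> miss, prune
    N10 x:[-2/3,0] y:[-7,-4] z:[-7,-6] -> miss, prune
    N13 x:[-11/3,-7/3] y:[7,9] z:[-1/2,3/2] -> miss, prune
    N18 x:[1,3] y:[1,4] z:[3,4] -> hit [3,3] leaf, test {P0@t=3}
  N9 x:[-25/3,-8/3] y:[-5,13] z:[-7,1] -> miss, prune

Visited [0, 3, 5, 7, 2, 10, 13, 18, 9]. Tests: 9 box, 1 leaf. Nearest: P0.

== RESULT ==
9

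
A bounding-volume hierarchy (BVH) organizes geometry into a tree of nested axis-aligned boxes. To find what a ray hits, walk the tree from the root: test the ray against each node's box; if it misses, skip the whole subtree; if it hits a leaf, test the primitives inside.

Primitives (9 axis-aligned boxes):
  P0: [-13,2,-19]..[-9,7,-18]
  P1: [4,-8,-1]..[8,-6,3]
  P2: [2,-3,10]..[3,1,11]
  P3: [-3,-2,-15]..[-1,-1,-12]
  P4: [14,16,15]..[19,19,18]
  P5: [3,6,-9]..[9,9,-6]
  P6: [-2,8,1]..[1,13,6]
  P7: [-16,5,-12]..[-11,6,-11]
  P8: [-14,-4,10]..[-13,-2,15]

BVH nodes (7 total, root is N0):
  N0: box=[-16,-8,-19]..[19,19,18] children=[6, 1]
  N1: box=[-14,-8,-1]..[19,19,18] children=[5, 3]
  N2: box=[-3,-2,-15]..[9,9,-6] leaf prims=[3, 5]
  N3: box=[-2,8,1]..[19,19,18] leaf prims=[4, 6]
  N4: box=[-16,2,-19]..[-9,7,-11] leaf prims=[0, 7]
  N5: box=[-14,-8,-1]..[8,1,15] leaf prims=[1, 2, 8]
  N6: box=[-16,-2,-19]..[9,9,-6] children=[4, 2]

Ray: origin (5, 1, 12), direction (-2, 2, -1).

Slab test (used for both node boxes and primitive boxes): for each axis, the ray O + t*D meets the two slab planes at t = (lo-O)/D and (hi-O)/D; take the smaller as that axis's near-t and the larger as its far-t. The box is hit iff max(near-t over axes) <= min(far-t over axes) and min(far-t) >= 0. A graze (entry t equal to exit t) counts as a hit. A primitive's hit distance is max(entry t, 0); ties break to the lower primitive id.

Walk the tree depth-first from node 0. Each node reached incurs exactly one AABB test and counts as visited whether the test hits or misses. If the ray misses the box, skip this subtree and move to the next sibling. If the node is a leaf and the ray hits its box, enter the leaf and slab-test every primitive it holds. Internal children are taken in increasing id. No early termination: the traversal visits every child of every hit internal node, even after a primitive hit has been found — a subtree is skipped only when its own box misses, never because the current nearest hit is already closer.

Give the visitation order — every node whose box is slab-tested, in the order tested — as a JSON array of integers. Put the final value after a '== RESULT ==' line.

Trace the traversal:
N0 x:[-7,21/2] y:[-9/2,9] z:[-6,31] -> hit [-9/2,9], descend [1, 6]
  N1 x:[-7,19/2] y:[-9/2,9] z:[-6,13] -> hit [-9/2,9], descend [3, 5]
    N3 x:[-7,7/2] y:[7/2,9] z:[-6,11] -> hit [7/2,7/2] leaf, test {P4(miss), P6(miss)}
    N5 x:[-3/2,19/2] y:[-9/2,0] z:[-3,13] -> hit [-3/2,0] leaf, test {P1(miss), P2(miss), P8(miss)}
  N6 x:[-2,21/2] y:[-3/2,4] z:[18,31] -> miss, prune

Visited [0, 1, 3, 5, 6]. Tests: 5 box, 2 leaf. Nearest: miss.

== RESULT ==
[0, 1, 3, 5, 6]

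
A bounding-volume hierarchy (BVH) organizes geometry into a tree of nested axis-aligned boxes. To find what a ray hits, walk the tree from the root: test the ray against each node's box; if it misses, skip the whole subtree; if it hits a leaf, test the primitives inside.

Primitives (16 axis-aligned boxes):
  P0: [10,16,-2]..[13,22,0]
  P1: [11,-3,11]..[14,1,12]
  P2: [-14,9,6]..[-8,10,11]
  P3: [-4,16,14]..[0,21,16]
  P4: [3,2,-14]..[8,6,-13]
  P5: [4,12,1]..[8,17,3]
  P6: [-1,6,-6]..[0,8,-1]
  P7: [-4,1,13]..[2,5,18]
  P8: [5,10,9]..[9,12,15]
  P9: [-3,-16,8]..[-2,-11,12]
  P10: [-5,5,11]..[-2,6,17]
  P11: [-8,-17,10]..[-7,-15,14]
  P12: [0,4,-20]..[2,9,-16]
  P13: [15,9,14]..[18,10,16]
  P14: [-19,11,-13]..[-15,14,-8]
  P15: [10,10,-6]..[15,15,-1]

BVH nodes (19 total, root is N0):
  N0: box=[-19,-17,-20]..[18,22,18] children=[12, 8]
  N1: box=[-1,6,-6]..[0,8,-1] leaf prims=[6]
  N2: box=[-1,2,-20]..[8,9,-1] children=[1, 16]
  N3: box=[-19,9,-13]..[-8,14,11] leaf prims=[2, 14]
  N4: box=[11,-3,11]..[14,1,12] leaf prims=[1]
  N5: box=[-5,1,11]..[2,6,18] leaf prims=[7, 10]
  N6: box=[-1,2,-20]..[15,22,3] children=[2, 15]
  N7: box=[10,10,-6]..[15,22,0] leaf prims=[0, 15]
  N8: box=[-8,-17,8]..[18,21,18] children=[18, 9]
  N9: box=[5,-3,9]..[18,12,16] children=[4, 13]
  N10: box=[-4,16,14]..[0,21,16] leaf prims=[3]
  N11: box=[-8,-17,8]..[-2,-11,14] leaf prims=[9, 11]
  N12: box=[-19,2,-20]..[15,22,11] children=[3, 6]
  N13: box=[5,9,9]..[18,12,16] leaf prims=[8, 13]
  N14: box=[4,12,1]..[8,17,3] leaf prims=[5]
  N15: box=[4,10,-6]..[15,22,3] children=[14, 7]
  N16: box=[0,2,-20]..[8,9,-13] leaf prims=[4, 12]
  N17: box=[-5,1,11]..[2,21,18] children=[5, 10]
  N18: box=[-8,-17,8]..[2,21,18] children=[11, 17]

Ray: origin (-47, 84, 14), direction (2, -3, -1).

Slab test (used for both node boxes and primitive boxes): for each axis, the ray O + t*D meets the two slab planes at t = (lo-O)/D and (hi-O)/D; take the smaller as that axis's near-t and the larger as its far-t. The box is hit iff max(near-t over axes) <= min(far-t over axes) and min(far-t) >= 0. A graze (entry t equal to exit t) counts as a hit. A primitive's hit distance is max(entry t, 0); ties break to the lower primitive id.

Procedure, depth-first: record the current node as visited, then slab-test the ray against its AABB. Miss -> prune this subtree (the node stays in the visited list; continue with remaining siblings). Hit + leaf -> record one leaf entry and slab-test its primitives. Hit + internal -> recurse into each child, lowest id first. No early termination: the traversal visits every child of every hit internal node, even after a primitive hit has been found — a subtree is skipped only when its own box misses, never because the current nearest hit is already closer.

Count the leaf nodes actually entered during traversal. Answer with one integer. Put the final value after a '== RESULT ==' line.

Traverse from the root:
N0 x:[14,65/2] y:[62/3,101/3] z:[-4,34] -> hit [62/3,65/2], descend [8, 12]
  N8 x:[39/2,65/2] y:[21,101/3] z:[-4,6] -> miss, prune
  N12 x:[14,31] y:[62/3,82/3] z:[3,34] -> hit [62/3,82/3], descend [3, 6]
    N3 x:[14,39/2] y:[70/3,25] z:[3,27] -> miss, prune
    N6 x:[23,31] y:[62/3,82/3] z:[11,34] -> hit [23,82/3], descend [2, 15]
      N2 x:[23,55/2] y:[25,82/3] z:[15,34] -> hit [25,82/3], descend [1, 16]
        N1 x:[23,47/2] y:[76/3,26] z:[15,20] -> miss, prune
        N16 x:[47/2,55/2] y:[25,82/3] z:[27,34] -> hit [27,82/3] leaf, test {P4@t=27, P12(miss)}
      N15 x:[51/2,31] y:[62/3,74/3] z:[11,20] -> miss, prune

order=[0, 8, 12, 3, 6, 2, 1, 16, 15]  |boxes|=9  |leaves|=1  hit=P4

== RESULT ==
1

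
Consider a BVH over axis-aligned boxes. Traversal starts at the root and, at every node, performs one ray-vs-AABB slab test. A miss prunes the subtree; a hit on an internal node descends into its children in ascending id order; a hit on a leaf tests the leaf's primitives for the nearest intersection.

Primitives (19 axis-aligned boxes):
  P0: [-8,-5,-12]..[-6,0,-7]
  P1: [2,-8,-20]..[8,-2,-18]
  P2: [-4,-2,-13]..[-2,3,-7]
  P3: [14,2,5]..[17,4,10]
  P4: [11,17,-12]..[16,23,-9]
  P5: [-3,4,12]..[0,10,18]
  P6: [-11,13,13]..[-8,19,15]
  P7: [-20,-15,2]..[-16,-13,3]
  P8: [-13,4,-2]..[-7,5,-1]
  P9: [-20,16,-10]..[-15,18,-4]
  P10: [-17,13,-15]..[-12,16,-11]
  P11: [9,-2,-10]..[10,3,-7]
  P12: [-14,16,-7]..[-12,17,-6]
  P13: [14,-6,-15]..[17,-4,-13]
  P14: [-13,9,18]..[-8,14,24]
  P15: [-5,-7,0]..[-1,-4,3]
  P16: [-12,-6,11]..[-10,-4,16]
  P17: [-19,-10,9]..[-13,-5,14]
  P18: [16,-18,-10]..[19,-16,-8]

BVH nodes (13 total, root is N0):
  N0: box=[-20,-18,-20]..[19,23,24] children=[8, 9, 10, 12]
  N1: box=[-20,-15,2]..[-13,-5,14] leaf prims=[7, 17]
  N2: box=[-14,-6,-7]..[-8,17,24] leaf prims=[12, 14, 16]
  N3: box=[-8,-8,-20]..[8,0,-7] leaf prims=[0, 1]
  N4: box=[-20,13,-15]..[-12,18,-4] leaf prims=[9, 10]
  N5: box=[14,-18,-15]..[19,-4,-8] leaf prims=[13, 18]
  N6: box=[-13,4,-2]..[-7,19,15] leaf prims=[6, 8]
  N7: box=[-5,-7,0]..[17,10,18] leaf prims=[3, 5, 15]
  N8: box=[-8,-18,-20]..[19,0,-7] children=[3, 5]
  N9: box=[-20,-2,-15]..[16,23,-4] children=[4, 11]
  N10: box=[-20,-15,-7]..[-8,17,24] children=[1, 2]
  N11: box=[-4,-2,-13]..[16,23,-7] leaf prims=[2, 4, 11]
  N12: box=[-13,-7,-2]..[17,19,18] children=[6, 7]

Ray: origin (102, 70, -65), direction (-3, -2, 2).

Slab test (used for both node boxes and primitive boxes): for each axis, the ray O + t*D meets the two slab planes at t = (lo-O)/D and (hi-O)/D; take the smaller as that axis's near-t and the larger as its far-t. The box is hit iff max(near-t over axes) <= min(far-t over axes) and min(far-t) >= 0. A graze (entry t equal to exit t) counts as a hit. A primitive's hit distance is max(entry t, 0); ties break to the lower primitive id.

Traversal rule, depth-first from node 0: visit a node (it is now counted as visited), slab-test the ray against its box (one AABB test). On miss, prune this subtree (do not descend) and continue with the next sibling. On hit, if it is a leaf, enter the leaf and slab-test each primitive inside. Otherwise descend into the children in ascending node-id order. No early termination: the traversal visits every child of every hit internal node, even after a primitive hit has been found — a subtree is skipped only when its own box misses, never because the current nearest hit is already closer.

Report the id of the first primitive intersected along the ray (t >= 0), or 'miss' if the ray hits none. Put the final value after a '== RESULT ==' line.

Walk:
N0 x:[83/3,122/3] y:[47/2,44] z:[45/2,89/2] -> hit [83/3,122/3], descend [8, 9, 10, 12]
  N8 x:[83/3,110/3] y:[35,44] z:[45/2,29] -> miss, prune
  N9 x:[86/3,122/3] y:[47/2,36] z:[25,61/2] -> hit [86/3,61/2], descend [4, 11]
    N4 x:[38,122/3] y:[26,57/2] z:[25,61/2] -> miss, prune
    N11 x:[86/3,106/3] y:[47/2,36] z:[26,29] -> hit [86/3,29] leaf, test {P2(miss), P4(miss), P11(miss)}
  N10 x:[110/3,122/3] y:[53/2,85/2] z:[29,89/2] -> hit [110/3,122/3], descend [1, 2]
    N1 x:[115/3,122/3] y:[75/2,85/2] z:[67/2,79/2] -> hit [115/3,79/2] leaf, test {P7(miss), P17@t=115/3}
    N2 x:[110/3,116/3] y:[53/2,38] z:[29,89/2] -> hit [110/3,38] leaf, test {P12(miss), P14(miss), P16@t=38}
  N12 x:[85/3,115/3] y:[51/2,77/2] z:[63/2,83/2] -> hit [63/2,115/3], descend [6, 7]
    N6 x:[109/3,115/3] y:[51/2,33] z:[63/2,40] -> miss, prune
    N7 x:[85/3,107/3] y:[30,77/2] z:[65/2,83/2] -> hit [65/2,107/3] leaf, test {P3(miss), P5(miss), P15(miss)}

11 AABB tests over nodes [0, 8, 9, 4, 11, 10, 1, 2, 12, 6, 7]; 4 leaves entered; closest P16.

== RESULT ==
16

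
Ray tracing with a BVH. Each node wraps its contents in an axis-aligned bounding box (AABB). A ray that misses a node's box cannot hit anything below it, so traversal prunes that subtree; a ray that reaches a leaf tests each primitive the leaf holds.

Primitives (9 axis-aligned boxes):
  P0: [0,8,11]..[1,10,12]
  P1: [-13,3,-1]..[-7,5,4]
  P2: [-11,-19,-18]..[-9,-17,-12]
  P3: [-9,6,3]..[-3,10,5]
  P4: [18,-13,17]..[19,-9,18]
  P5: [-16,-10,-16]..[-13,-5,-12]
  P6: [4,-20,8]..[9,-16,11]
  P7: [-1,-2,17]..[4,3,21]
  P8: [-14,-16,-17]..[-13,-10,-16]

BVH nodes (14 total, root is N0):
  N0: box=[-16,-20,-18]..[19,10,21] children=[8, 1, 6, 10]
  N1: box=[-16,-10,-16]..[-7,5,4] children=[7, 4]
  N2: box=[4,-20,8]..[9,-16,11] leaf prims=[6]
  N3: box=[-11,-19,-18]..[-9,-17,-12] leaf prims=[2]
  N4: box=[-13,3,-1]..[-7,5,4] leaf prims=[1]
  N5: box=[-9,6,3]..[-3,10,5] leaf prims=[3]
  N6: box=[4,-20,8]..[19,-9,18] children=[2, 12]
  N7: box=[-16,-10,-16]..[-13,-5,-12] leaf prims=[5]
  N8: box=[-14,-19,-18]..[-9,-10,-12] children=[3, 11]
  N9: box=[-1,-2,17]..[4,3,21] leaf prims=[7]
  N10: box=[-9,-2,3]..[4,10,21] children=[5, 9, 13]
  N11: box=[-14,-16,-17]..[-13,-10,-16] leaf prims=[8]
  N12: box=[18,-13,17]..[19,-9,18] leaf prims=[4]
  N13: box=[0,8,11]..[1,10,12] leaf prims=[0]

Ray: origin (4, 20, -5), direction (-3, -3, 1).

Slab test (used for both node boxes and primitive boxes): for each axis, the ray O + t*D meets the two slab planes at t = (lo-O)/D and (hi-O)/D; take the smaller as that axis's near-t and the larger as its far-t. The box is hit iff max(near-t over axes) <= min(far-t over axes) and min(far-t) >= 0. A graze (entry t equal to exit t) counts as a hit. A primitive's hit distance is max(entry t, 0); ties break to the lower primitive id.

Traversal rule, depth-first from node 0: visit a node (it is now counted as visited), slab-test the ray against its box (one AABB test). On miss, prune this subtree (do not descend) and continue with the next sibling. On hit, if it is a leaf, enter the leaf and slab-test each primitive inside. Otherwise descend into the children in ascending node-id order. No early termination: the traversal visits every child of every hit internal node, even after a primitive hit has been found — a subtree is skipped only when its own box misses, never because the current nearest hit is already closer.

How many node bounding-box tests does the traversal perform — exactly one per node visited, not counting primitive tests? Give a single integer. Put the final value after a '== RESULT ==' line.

Trace the traversal:
N0 x:[-5,20/3] y:[10/3,40/3] z:[-13,26] -> hit [10/3,20/3], descend [1, 6, 8, 10]
  N1 x:[11/3,20/3] y:[5,10] z:[-11,9] -> hit [5,20/3], descend [4, 7]
    N4 x:[11/3,17/3] y:[5,17/3] z:[4,9] -> hit [5,17/3] leaf, test {P1@t=5}
    N7 x:[17/3,20/3] y:[25/3,10] z:[-11,-7] -> miss, prune
  N6 x:[-5,0] y:[29/3,40/3] z:[13,23] -> miss, prune
  N8 x:[13/3,6] y:[10,13] z:[-13,-7] -> miss, prune
  N10 x:[0,13/3] y:[10/3,22/3] z:[8,26] -> miss, prune

7 AABB tests over nodes [0, 1, 4, 7, 6, 8, 10]; 1 leaf entered; closest P1.

== RESULT ==
7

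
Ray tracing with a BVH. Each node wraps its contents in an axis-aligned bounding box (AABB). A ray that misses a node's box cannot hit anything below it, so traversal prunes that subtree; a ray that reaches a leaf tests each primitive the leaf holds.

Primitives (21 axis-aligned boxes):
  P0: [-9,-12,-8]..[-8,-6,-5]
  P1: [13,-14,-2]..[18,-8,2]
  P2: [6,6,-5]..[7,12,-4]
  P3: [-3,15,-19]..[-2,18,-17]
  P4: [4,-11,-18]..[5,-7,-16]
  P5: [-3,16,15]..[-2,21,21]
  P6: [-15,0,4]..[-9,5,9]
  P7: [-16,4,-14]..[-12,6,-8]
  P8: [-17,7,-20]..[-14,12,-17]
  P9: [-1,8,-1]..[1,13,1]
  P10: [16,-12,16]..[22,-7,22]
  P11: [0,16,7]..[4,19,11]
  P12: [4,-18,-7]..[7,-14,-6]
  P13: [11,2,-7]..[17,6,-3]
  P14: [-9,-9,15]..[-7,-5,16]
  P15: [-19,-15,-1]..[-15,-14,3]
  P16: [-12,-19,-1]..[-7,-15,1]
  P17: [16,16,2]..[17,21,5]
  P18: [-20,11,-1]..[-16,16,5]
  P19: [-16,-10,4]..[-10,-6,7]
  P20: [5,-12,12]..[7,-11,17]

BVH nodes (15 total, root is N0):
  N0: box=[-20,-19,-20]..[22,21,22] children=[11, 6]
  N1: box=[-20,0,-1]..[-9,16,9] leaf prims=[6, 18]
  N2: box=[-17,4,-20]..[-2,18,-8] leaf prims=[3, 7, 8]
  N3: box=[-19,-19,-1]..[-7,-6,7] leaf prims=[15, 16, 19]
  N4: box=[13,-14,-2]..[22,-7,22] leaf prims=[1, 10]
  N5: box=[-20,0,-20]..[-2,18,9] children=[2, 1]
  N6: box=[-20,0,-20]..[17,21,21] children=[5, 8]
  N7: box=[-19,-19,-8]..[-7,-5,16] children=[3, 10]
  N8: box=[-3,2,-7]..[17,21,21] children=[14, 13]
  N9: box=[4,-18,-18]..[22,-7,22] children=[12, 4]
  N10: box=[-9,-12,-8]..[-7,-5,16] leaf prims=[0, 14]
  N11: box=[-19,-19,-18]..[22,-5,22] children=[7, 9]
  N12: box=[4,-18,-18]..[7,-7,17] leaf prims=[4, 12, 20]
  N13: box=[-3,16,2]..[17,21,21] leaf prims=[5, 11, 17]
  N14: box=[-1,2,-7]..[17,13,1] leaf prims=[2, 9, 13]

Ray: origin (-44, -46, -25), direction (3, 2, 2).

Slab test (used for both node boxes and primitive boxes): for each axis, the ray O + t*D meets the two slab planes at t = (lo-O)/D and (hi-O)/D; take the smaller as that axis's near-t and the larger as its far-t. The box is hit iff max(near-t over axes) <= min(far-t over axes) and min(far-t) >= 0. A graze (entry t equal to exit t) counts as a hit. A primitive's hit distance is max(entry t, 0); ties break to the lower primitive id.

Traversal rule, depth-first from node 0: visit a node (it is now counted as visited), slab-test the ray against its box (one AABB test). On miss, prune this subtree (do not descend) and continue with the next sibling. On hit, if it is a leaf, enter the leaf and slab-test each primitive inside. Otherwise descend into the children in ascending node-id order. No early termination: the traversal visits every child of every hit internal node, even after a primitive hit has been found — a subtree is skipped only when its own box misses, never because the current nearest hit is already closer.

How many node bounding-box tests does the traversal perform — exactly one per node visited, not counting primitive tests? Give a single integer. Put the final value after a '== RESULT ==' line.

Trace the traversal:
N0 x:[8,22] y:[27/2,67/2] z:[5/2,47/2] -> hit [27/2,22], descend [6, 11]
  N6 x:[8,61/3] y:[23,67/2] z:[5/2,23] -> miss, prune
  N11 x:[25/3,22] y:[27/2,41/2] z:[7/2,47/2] -> hit [27/2,41/2], descend [7, 9]
    N7 x:[25/3,37/3] y:[27/2,41/2] z:[17/2,41/2] -> miss, prune
    N9 x:[16,22] y:[14,39/2] z:[7/2,47/2] -> hit [16,39/2], descend [4, 12]
      N4 x:[19,22] y:[16,39/2] z:[23/2,47/2] -> hit [19,39/2] leaf, test {P1(miss), P10(miss)}
      N12 x:[16,17] y:[14,39/2] z:[7/2,21] -> hit [16,17] leaf, test {P4(miss), P12(miss), P20(miss)}

Summary -> nodes [0, 6, 11, 7, 9, 4, 12]; box-tests=7; leaf-entries=2; first=miss

== RESULT ==
7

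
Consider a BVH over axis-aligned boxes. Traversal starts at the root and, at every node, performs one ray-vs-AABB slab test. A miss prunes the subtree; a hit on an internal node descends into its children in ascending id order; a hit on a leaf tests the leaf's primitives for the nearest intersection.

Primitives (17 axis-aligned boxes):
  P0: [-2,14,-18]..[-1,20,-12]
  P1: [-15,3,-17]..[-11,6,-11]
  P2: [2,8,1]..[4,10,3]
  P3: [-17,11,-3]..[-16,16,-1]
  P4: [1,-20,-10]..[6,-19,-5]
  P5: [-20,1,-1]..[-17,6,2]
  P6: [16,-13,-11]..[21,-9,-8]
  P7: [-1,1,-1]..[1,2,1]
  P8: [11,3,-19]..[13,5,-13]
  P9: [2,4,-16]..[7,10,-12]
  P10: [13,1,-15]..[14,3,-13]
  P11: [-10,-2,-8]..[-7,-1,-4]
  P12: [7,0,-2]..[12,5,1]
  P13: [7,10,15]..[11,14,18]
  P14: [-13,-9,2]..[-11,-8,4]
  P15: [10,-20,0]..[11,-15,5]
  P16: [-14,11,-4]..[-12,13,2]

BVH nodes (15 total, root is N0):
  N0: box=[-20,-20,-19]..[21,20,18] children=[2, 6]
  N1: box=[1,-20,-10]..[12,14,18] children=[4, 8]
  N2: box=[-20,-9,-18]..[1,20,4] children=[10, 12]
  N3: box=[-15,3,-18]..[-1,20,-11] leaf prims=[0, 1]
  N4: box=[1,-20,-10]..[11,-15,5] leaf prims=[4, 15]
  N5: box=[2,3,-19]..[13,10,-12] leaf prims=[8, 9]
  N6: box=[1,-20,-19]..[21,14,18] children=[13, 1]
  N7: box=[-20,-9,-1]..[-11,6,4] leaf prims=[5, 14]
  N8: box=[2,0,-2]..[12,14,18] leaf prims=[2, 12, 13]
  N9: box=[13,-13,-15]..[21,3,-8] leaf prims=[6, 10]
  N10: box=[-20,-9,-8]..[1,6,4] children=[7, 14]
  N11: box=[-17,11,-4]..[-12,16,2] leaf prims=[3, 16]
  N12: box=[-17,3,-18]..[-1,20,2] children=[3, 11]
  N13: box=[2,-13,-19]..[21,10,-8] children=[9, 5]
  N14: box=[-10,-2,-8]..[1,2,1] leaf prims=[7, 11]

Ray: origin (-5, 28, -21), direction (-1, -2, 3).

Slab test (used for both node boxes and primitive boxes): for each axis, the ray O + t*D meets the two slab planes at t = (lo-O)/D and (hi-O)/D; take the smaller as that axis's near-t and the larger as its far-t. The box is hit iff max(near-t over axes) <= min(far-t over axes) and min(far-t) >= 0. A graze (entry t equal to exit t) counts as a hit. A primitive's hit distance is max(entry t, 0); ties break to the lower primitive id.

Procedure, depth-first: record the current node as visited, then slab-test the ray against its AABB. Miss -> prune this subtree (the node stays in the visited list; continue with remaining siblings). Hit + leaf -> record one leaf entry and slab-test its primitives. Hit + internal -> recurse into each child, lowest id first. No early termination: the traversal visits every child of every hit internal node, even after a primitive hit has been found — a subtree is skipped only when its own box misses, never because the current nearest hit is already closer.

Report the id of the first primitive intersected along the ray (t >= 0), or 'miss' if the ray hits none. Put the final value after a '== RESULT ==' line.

Traverse from the root:
N0 x:[-26,15] y:[4,24] z:[2/3,13] -> hit [4,13], descend [2, 6]
  N2 x:[-6,15] y:[4,37/2] z:[1,25/3] -> hit [4,25/3], descend [10, 12]
    N10 x:[-6,15] y:[11,37/2] z:[13/3,25/3] -> miss, prune
    N12 x:[-4,12] y:[4,25/2] z:[1,23/3] -> hit [4,23/3], descend [3, 11]
      N3 x:[-4,10] y:[4,25/2] z:[1,10/3] -> miss, prune
      N11 x:[7,12] y:[6,17/2] z:[17/3,23/3] -> hit [7,23/3] leaf, test {P3(miss), P16@t=15/2}
  N6 x:[-26,-6] y:[7,24] z:[2/3,13] -> miss, prune

Summary -> nodes [0, 2, 10, 12, 3, 11, 6]; box-tests=7; leaf-entries=1; first=P16

== RESULT ==
16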